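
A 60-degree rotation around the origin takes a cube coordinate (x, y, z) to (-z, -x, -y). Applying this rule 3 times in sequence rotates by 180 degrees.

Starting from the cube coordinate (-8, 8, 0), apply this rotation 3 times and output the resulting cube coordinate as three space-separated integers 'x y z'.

Answer: 8 -8 0

Derivation:
Start: (-8, 8, 0)
Step 1: (-8, 8, 0) -> (-(0), -(-8), -(8)) = (0, 8, -8)
Step 2: (0, 8, -8) -> (-(-8), -(0), -(8)) = (8, 0, -8)
Step 3: (8, 0, -8) -> (-(-8), -(8), -(0)) = (8, -8, 0)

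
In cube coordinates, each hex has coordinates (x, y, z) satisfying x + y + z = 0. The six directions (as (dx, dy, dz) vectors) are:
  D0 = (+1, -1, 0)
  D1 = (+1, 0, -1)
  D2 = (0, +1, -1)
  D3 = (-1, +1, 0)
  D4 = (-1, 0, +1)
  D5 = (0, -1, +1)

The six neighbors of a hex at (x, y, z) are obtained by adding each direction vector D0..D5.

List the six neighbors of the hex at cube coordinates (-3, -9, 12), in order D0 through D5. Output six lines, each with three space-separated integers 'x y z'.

Answer: -2 -10 12
-2 -9 11
-3 -8 11
-4 -8 12
-4 -9 13
-3 -10 13

Derivation:
Center: (-3, -9, 12). Add each direction:
  D0: (-3, -9, 12) + (1, -1, 0) = (-2, -10, 12)
  D1: (-3, -9, 12) + (1, 0, -1) = (-2, -9, 11)
  D2: (-3, -9, 12) + (0, 1, -1) = (-3, -8, 11)
  D3: (-3, -9, 12) + (-1, 1, 0) = (-4, -8, 12)
  D4: (-3, -9, 12) + (-1, 0, 1) = (-4, -9, 13)
  D5: (-3, -9, 12) + (0, -1, 1) = (-3, -10, 13)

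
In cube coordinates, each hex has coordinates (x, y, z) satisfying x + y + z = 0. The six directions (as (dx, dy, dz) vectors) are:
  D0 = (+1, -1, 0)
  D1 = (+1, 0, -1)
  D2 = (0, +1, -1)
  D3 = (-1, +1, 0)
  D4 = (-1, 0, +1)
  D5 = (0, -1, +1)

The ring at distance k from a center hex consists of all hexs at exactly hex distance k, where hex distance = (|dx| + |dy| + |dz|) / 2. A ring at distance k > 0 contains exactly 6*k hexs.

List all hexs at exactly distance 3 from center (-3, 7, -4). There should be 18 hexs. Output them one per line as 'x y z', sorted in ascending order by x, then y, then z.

Walk ring at distance 3 from (-3, 7, -4):
Start at center + D4*3 = (-6, 7, -1)
  hex 0: (-6, 7, -1)
  hex 1: (-5, 6, -1)
  hex 2: (-4, 5, -1)
  hex 3: (-3, 4, -1)
  hex 4: (-2, 4, -2)
  hex 5: (-1, 4, -3)
  hex 6: (0, 4, -4)
  hex 7: (0, 5, -5)
  hex 8: (0, 6, -6)
  hex 9: (0, 7, -7)
  hex 10: (-1, 8, -7)
  hex 11: (-2, 9, -7)
  hex 12: (-3, 10, -7)
  hex 13: (-4, 10, -6)
  hex 14: (-5, 10, -5)
  hex 15: (-6, 10, -4)
  hex 16: (-6, 9, -3)
  hex 17: (-6, 8, -2)
Sorted: 18 hexes.

Answer: -6 7 -1
-6 8 -2
-6 9 -3
-6 10 -4
-5 6 -1
-5 10 -5
-4 5 -1
-4 10 -6
-3 4 -1
-3 10 -7
-2 4 -2
-2 9 -7
-1 4 -3
-1 8 -7
0 4 -4
0 5 -5
0 6 -6
0 7 -7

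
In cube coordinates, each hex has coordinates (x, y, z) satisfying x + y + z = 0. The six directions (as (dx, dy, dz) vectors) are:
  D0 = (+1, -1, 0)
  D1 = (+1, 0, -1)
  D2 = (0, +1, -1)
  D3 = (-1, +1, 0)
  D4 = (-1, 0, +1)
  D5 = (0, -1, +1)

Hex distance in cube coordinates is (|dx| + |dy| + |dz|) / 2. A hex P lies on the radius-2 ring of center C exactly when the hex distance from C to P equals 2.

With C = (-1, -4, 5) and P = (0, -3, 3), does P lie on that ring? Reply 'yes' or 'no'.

|px - cx| = |0 - (-1)| = 1
|py - cy| = |-3 - (-4)| = 1
|pz - cz| = |3 - 5| = 2
distance = (1+1+2)/2 = 4/2 = 2
radius = 2; distance == radius -> yes

Answer: yes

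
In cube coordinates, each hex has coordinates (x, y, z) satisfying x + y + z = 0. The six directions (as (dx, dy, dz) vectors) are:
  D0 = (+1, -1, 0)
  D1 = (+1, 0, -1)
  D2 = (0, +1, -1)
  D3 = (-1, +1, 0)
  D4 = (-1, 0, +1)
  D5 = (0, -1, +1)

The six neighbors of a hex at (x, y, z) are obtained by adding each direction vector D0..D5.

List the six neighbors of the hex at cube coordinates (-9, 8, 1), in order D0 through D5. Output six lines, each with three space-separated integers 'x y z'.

Center: (-9, 8, 1). Add each direction:
  D0: (-9, 8, 1) + (1, -1, 0) = (-8, 7, 1)
  D1: (-9, 8, 1) + (1, 0, -1) = (-8, 8, 0)
  D2: (-9, 8, 1) + (0, 1, -1) = (-9, 9, 0)
  D3: (-9, 8, 1) + (-1, 1, 0) = (-10, 9, 1)
  D4: (-9, 8, 1) + (-1, 0, 1) = (-10, 8, 2)
  D5: (-9, 8, 1) + (0, -1, 1) = (-9, 7, 2)

Answer: -8 7 1
-8 8 0
-9 9 0
-10 9 1
-10 8 2
-9 7 2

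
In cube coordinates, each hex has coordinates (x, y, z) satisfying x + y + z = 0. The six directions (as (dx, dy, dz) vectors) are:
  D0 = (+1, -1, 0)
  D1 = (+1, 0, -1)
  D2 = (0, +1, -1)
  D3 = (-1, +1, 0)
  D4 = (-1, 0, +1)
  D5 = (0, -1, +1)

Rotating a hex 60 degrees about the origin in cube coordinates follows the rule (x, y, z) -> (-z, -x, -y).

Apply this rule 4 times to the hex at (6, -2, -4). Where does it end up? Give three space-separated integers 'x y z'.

Start: (6, -2, -4)
Step 1: (6, -2, -4) -> (-(-4), -(6), -(-2)) = (4, -6, 2)
Step 2: (4, -6, 2) -> (-(2), -(4), -(-6)) = (-2, -4, 6)
Step 3: (-2, -4, 6) -> (-(6), -(-2), -(-4)) = (-6, 2, 4)
Step 4: (-6, 2, 4) -> (-(4), -(-6), -(2)) = (-4, 6, -2)

Answer: -4 6 -2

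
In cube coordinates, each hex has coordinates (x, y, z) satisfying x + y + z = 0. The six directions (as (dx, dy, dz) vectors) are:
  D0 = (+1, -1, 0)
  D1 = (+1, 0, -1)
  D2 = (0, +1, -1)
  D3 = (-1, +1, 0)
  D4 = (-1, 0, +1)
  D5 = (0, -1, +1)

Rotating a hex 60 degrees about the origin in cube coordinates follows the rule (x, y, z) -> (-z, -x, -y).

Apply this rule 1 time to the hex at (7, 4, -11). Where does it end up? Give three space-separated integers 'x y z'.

Start: (7, 4, -11)
Step 1: (7, 4, -11) -> (-(-11), -(7), -(4)) = (11, -7, -4)

Answer: 11 -7 -4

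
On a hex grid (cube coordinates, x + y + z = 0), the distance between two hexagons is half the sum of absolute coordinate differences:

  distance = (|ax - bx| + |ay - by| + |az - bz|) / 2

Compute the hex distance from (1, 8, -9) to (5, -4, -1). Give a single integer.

|ax - bx| = |1 - 5| = 4
|ay - by| = |8 - (-4)| = 12
|az - bz| = |-9 - (-1)| = 8
distance = (4 + 12 + 8) / 2 = 24 / 2 = 12

Answer: 12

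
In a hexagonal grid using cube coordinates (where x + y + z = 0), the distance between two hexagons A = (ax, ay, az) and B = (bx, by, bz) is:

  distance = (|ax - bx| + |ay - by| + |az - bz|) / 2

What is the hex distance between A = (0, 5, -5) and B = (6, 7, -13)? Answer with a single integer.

Answer: 8

Derivation:
|ax - bx| = |0 - 6| = 6
|ay - by| = |5 - 7| = 2
|az - bz| = |-5 - (-13)| = 8
distance = (6 + 2 + 8) / 2 = 16 / 2 = 8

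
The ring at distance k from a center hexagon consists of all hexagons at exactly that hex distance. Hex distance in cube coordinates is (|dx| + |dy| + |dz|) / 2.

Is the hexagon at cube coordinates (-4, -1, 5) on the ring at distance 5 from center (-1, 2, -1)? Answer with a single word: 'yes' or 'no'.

|px - cx| = |-4 - (-1)| = 3
|py - cy| = |-1 - 2| = 3
|pz - cz| = |5 - (-1)| = 6
distance = (3+3+6)/2 = 12/2 = 6
radius = 5; distance != radius -> no

Answer: no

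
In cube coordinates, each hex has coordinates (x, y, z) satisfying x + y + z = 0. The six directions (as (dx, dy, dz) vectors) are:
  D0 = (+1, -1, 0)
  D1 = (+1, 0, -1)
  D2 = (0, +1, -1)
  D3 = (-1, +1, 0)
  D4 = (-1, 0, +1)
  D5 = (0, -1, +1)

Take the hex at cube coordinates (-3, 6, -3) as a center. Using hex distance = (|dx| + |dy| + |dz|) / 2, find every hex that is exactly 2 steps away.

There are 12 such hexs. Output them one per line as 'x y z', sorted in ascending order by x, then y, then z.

Answer: -5 6 -1
-5 7 -2
-5 8 -3
-4 5 -1
-4 8 -4
-3 4 -1
-3 8 -5
-2 4 -2
-2 7 -5
-1 4 -3
-1 5 -4
-1 6 -5

Derivation:
Walk ring at distance 2 from (-3, 6, -3):
Start at center + D4*2 = (-5, 6, -1)
  hex 0: (-5, 6, -1)
  hex 1: (-4, 5, -1)
  hex 2: (-3, 4, -1)
  hex 3: (-2, 4, -2)
  hex 4: (-1, 4, -3)
  hex 5: (-1, 5, -4)
  hex 6: (-1, 6, -5)
  hex 7: (-2, 7, -5)
  hex 8: (-3, 8, -5)
  hex 9: (-4, 8, -4)
  hex 10: (-5, 8, -3)
  hex 11: (-5, 7, -2)
Sorted: 12 hexes.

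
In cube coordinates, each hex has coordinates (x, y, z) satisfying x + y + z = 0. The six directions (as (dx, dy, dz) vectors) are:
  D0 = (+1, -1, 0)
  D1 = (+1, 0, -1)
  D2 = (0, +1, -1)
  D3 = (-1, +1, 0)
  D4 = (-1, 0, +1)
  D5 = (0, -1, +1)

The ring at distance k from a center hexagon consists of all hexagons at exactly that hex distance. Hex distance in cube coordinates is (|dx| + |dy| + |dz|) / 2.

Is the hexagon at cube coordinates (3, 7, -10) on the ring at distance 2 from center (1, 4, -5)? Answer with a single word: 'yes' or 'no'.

|px - cx| = |3 - 1| = 2
|py - cy| = |7 - 4| = 3
|pz - cz| = |-10 - (-5)| = 5
distance = (2+3+5)/2 = 10/2 = 5
radius = 2; distance != radius -> no

Answer: no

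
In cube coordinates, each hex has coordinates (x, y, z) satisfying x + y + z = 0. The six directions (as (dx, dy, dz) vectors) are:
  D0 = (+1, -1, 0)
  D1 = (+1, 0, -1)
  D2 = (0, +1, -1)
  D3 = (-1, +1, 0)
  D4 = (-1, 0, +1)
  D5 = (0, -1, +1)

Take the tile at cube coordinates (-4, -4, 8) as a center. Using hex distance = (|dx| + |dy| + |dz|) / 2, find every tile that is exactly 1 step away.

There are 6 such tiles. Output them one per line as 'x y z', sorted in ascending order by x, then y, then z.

Answer: -5 -4 9
-5 -3 8
-4 -5 9
-4 -3 7
-3 -5 8
-3 -4 7

Derivation:
Walk ring at distance 1 from (-4, -4, 8):
Start at center + D4*1 = (-5, -4, 9)
  hex 0: (-5, -4, 9)
  hex 1: (-4, -5, 9)
  hex 2: (-3, -5, 8)
  hex 3: (-3, -4, 7)
  hex 4: (-4, -3, 7)
  hex 5: (-5, -3, 8)
Sorted: 6 hexes.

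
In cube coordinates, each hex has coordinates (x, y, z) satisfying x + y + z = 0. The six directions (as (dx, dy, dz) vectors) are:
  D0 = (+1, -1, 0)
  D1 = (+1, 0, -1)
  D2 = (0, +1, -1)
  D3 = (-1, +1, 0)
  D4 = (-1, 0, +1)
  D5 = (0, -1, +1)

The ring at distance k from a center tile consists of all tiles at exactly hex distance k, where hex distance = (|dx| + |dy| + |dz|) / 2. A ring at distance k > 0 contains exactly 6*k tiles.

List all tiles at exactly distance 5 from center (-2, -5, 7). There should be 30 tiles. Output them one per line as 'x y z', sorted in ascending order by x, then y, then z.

Answer: -7 -5 12
-7 -4 11
-7 -3 10
-7 -2 9
-7 -1 8
-7 0 7
-6 -6 12
-6 0 6
-5 -7 12
-5 0 5
-4 -8 12
-4 0 4
-3 -9 12
-3 0 3
-2 -10 12
-2 0 2
-1 -10 11
-1 -1 2
0 -10 10
0 -2 2
1 -10 9
1 -3 2
2 -10 8
2 -4 2
3 -10 7
3 -9 6
3 -8 5
3 -7 4
3 -6 3
3 -5 2

Derivation:
Walk ring at distance 5 from (-2, -5, 7):
Start at center + D4*5 = (-7, -5, 12)
  hex 0: (-7, -5, 12)
  hex 1: (-6, -6, 12)
  hex 2: (-5, -7, 12)
  hex 3: (-4, -8, 12)
  hex 4: (-3, -9, 12)
  hex 5: (-2, -10, 12)
  hex 6: (-1, -10, 11)
  hex 7: (0, -10, 10)
  hex 8: (1, -10, 9)
  hex 9: (2, -10, 8)
  hex 10: (3, -10, 7)
  hex 11: (3, -9, 6)
  hex 12: (3, -8, 5)
  hex 13: (3, -7, 4)
  hex 14: (3, -6, 3)
  hex 15: (3, -5, 2)
  hex 16: (2, -4, 2)
  hex 17: (1, -3, 2)
  hex 18: (0, -2, 2)
  hex 19: (-1, -1, 2)
  hex 20: (-2, 0, 2)
  hex 21: (-3, 0, 3)
  hex 22: (-4, 0, 4)
  hex 23: (-5, 0, 5)
  hex 24: (-6, 0, 6)
  hex 25: (-7, 0, 7)
  hex 26: (-7, -1, 8)
  hex 27: (-7, -2, 9)
  hex 28: (-7, -3, 10)
  hex 29: (-7, -4, 11)
Sorted: 30 hexes.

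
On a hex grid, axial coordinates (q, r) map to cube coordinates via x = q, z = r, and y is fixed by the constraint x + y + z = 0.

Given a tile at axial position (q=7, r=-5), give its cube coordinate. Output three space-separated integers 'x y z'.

Answer: 7 -2 -5

Derivation:
x = q = 7
z = r = -5
y = -x - z = -(7) - (-5) = -2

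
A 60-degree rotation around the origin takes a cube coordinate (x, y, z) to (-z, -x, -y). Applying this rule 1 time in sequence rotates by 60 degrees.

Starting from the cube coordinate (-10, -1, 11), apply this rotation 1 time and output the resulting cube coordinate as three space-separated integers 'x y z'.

Start: (-10, -1, 11)
Step 1: (-10, -1, 11) -> (-(11), -(-10), -(-1)) = (-11, 10, 1)

Answer: -11 10 1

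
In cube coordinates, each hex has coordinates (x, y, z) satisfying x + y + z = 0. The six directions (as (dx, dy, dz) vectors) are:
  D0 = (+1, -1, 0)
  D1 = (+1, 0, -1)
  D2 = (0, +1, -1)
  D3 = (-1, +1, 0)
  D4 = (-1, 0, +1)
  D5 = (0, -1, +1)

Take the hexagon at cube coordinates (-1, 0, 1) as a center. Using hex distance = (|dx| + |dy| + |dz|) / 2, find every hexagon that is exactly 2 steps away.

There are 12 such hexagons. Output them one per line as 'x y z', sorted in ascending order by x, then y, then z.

Answer: -3 0 3
-3 1 2
-3 2 1
-2 -1 3
-2 2 0
-1 -2 3
-1 2 -1
0 -2 2
0 1 -1
1 -2 1
1 -1 0
1 0 -1

Derivation:
Walk ring at distance 2 from (-1, 0, 1):
Start at center + D4*2 = (-3, 0, 3)
  hex 0: (-3, 0, 3)
  hex 1: (-2, -1, 3)
  hex 2: (-1, -2, 3)
  hex 3: (0, -2, 2)
  hex 4: (1, -2, 1)
  hex 5: (1, -1, 0)
  hex 6: (1, 0, -1)
  hex 7: (0, 1, -1)
  hex 8: (-1, 2, -1)
  hex 9: (-2, 2, 0)
  hex 10: (-3, 2, 1)
  hex 11: (-3, 1, 2)
Sorted: 12 hexes.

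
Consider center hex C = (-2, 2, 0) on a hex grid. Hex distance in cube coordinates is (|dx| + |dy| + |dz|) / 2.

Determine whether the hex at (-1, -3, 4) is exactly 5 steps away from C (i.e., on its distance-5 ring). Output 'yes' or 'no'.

|px - cx| = |-1 - (-2)| = 1
|py - cy| = |-3 - 2| = 5
|pz - cz| = |4 - 0| = 4
distance = (1+5+4)/2 = 10/2 = 5
radius = 5; distance == radius -> yes

Answer: yes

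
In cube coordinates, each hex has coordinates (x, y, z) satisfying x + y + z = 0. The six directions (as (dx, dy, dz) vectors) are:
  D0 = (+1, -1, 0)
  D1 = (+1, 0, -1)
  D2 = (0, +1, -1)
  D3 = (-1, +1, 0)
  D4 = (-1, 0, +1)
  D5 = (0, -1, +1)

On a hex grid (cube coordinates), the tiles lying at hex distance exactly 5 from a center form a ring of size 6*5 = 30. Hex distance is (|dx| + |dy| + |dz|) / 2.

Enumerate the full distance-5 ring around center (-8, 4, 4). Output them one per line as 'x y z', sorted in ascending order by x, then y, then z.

Walk ring at distance 5 from (-8, 4, 4):
Start at center + D4*5 = (-13, 4, 9)
  hex 0: (-13, 4, 9)
  hex 1: (-12, 3, 9)
  hex 2: (-11, 2, 9)
  hex 3: (-10, 1, 9)
  hex 4: (-9, 0, 9)
  hex 5: (-8, -1, 9)
  hex 6: (-7, -1, 8)
  hex 7: (-6, -1, 7)
  hex 8: (-5, -1, 6)
  hex 9: (-4, -1, 5)
  hex 10: (-3, -1, 4)
  hex 11: (-3, 0, 3)
  hex 12: (-3, 1, 2)
  hex 13: (-3, 2, 1)
  hex 14: (-3, 3, 0)
  hex 15: (-3, 4, -1)
  hex 16: (-4, 5, -1)
  hex 17: (-5, 6, -1)
  hex 18: (-6, 7, -1)
  hex 19: (-7, 8, -1)
  hex 20: (-8, 9, -1)
  hex 21: (-9, 9, 0)
  hex 22: (-10, 9, 1)
  hex 23: (-11, 9, 2)
  hex 24: (-12, 9, 3)
  hex 25: (-13, 9, 4)
  hex 26: (-13, 8, 5)
  hex 27: (-13, 7, 6)
  hex 28: (-13, 6, 7)
  hex 29: (-13, 5, 8)
Sorted: 30 hexes.

Answer: -13 4 9
-13 5 8
-13 6 7
-13 7 6
-13 8 5
-13 9 4
-12 3 9
-12 9 3
-11 2 9
-11 9 2
-10 1 9
-10 9 1
-9 0 9
-9 9 0
-8 -1 9
-8 9 -1
-7 -1 8
-7 8 -1
-6 -1 7
-6 7 -1
-5 -1 6
-5 6 -1
-4 -1 5
-4 5 -1
-3 -1 4
-3 0 3
-3 1 2
-3 2 1
-3 3 0
-3 4 -1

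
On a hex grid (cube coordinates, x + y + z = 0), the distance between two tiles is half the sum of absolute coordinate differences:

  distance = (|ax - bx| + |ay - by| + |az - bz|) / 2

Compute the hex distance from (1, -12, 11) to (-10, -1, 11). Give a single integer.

Answer: 11

Derivation:
|ax - bx| = |1 - (-10)| = 11
|ay - by| = |-12 - (-1)| = 11
|az - bz| = |11 - 11| = 0
distance = (11 + 11 + 0) / 2 = 22 / 2 = 11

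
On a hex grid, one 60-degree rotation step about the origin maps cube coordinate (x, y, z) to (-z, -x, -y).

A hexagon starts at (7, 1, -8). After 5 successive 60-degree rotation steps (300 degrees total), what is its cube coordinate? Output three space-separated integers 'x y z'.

Answer: -1 8 -7

Derivation:
Start: (7, 1, -8)
Step 1: (7, 1, -8) -> (-(-8), -(7), -(1)) = (8, -7, -1)
Step 2: (8, -7, -1) -> (-(-1), -(8), -(-7)) = (1, -8, 7)
Step 3: (1, -8, 7) -> (-(7), -(1), -(-8)) = (-7, -1, 8)
Step 4: (-7, -1, 8) -> (-(8), -(-7), -(-1)) = (-8, 7, 1)
Step 5: (-8, 7, 1) -> (-(1), -(-8), -(7)) = (-1, 8, -7)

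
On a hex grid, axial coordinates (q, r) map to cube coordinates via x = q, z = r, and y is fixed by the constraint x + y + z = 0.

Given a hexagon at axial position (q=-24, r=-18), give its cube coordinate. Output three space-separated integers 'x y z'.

x = q = -24
z = r = -18
y = -x - z = -(-24) - (-18) = 42

Answer: -24 42 -18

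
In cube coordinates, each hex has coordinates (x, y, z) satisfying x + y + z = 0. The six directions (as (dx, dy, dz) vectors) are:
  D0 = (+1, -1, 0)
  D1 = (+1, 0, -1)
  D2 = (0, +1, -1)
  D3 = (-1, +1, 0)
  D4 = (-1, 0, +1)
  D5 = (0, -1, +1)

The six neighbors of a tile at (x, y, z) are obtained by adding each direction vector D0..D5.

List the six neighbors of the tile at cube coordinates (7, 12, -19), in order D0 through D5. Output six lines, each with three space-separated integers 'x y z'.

Answer: 8 11 -19
8 12 -20
7 13 -20
6 13 -19
6 12 -18
7 11 -18

Derivation:
Center: (7, 12, -19). Add each direction:
  D0: (7, 12, -19) + (1, -1, 0) = (8, 11, -19)
  D1: (7, 12, -19) + (1, 0, -1) = (8, 12, -20)
  D2: (7, 12, -19) + (0, 1, -1) = (7, 13, -20)
  D3: (7, 12, -19) + (-1, 1, 0) = (6, 13, -19)
  D4: (7, 12, -19) + (-1, 0, 1) = (6, 12, -18)
  D5: (7, 12, -19) + (0, -1, 1) = (7, 11, -18)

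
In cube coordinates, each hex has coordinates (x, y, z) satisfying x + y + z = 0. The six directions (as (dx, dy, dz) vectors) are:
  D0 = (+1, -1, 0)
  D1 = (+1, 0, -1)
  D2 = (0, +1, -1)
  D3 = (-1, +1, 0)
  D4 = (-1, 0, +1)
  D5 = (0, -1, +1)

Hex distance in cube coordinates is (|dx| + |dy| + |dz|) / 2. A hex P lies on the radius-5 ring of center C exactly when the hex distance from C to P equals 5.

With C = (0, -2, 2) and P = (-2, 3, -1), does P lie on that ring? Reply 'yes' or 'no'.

Answer: yes

Derivation:
|px - cx| = |-2 - 0| = 2
|py - cy| = |3 - (-2)| = 5
|pz - cz| = |-1 - 2| = 3
distance = (2+5+3)/2 = 10/2 = 5
radius = 5; distance == radius -> yes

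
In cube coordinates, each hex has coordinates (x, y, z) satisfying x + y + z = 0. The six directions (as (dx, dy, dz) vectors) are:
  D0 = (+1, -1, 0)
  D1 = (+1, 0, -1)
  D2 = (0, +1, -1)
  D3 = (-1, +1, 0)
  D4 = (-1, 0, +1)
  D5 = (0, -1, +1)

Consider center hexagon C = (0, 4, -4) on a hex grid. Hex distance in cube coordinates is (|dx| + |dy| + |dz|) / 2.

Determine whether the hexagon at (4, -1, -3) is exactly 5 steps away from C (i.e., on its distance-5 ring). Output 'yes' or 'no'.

|px - cx| = |4 - 0| = 4
|py - cy| = |-1 - 4| = 5
|pz - cz| = |-3 - (-4)| = 1
distance = (4+5+1)/2 = 10/2 = 5
radius = 5; distance == radius -> yes

Answer: yes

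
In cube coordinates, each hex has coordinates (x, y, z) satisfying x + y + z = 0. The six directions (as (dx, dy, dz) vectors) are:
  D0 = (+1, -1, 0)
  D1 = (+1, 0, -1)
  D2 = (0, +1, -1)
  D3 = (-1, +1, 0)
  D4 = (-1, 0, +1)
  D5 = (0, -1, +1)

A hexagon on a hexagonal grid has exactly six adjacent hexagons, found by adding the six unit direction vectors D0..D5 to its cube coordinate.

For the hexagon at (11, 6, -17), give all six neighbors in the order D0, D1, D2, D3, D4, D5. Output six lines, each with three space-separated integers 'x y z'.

Center: (11, 6, -17). Add each direction:
  D0: (11, 6, -17) + (1, -1, 0) = (12, 5, -17)
  D1: (11, 6, -17) + (1, 0, -1) = (12, 6, -18)
  D2: (11, 6, -17) + (0, 1, -1) = (11, 7, -18)
  D3: (11, 6, -17) + (-1, 1, 0) = (10, 7, -17)
  D4: (11, 6, -17) + (-1, 0, 1) = (10, 6, -16)
  D5: (11, 6, -17) + (0, -1, 1) = (11, 5, -16)

Answer: 12 5 -17
12 6 -18
11 7 -18
10 7 -17
10 6 -16
11 5 -16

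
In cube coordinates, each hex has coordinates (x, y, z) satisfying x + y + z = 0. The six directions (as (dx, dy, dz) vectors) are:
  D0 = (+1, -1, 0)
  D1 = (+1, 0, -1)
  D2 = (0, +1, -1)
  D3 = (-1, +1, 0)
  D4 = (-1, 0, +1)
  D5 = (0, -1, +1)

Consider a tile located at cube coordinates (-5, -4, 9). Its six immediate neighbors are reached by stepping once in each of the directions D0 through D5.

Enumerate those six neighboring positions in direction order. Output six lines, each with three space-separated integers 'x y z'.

Answer: -4 -5 9
-4 -4 8
-5 -3 8
-6 -3 9
-6 -4 10
-5 -5 10

Derivation:
Center: (-5, -4, 9). Add each direction:
  D0: (-5, -4, 9) + (1, -1, 0) = (-4, -5, 9)
  D1: (-5, -4, 9) + (1, 0, -1) = (-4, -4, 8)
  D2: (-5, -4, 9) + (0, 1, -1) = (-5, -3, 8)
  D3: (-5, -4, 9) + (-1, 1, 0) = (-6, -3, 9)
  D4: (-5, -4, 9) + (-1, 0, 1) = (-6, -4, 10)
  D5: (-5, -4, 9) + (0, -1, 1) = (-5, -5, 10)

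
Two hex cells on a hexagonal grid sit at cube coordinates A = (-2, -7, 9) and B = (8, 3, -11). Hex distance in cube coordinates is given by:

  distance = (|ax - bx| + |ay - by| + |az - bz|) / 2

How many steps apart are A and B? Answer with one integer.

Answer: 20

Derivation:
|ax - bx| = |-2 - 8| = 10
|ay - by| = |-7 - 3| = 10
|az - bz| = |9 - (-11)| = 20
distance = (10 + 10 + 20) / 2 = 40 / 2 = 20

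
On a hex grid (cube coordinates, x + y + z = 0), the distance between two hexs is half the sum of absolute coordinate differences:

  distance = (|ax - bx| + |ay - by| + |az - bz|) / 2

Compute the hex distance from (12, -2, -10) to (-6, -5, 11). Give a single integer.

Answer: 21

Derivation:
|ax - bx| = |12 - (-6)| = 18
|ay - by| = |-2 - (-5)| = 3
|az - bz| = |-10 - 11| = 21
distance = (18 + 3 + 21) / 2 = 42 / 2 = 21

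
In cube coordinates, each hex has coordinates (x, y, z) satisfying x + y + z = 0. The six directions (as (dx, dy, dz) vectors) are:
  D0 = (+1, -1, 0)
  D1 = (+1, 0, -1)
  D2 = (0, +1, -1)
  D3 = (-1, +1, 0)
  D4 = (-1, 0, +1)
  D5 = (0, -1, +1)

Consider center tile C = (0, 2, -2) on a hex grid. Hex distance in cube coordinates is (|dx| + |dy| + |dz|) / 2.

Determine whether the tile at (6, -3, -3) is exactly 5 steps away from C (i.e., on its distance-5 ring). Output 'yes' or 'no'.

|px - cx| = |6 - 0| = 6
|py - cy| = |-3 - 2| = 5
|pz - cz| = |-3 - (-2)| = 1
distance = (6+5+1)/2 = 12/2 = 6
radius = 5; distance != radius -> no

Answer: no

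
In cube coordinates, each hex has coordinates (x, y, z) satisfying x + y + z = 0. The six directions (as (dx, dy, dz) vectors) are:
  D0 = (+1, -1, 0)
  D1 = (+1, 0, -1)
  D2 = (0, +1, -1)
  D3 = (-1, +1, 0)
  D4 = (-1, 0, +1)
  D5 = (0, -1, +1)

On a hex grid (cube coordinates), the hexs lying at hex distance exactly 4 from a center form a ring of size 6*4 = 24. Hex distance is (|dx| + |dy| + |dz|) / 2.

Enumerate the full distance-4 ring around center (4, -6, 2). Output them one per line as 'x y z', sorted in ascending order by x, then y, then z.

Answer: 0 -6 6
0 -5 5
0 -4 4
0 -3 3
0 -2 2
1 -7 6
1 -2 1
2 -8 6
2 -2 0
3 -9 6
3 -2 -1
4 -10 6
4 -2 -2
5 -10 5
5 -3 -2
6 -10 4
6 -4 -2
7 -10 3
7 -5 -2
8 -10 2
8 -9 1
8 -8 0
8 -7 -1
8 -6 -2

Derivation:
Walk ring at distance 4 from (4, -6, 2):
Start at center + D4*4 = (0, -6, 6)
  hex 0: (0, -6, 6)
  hex 1: (1, -7, 6)
  hex 2: (2, -8, 6)
  hex 3: (3, -9, 6)
  hex 4: (4, -10, 6)
  hex 5: (5, -10, 5)
  hex 6: (6, -10, 4)
  hex 7: (7, -10, 3)
  hex 8: (8, -10, 2)
  hex 9: (8, -9, 1)
  hex 10: (8, -8, 0)
  hex 11: (8, -7, -1)
  hex 12: (8, -6, -2)
  hex 13: (7, -5, -2)
  hex 14: (6, -4, -2)
  hex 15: (5, -3, -2)
  hex 16: (4, -2, -2)
  hex 17: (3, -2, -1)
  hex 18: (2, -2, 0)
  hex 19: (1, -2, 1)
  hex 20: (0, -2, 2)
  hex 21: (0, -3, 3)
  hex 22: (0, -4, 4)
  hex 23: (0, -5, 5)
Sorted: 24 hexes.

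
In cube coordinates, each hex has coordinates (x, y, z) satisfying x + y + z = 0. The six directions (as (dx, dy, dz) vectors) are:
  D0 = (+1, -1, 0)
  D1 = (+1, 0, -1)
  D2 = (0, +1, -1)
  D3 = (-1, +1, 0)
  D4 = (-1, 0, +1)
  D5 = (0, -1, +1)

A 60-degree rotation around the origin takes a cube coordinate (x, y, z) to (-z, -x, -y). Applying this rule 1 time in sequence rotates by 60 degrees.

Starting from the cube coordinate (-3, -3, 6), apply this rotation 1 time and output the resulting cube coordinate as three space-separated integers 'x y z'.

Start: (-3, -3, 6)
Step 1: (-3, -3, 6) -> (-(6), -(-3), -(-3)) = (-6, 3, 3)

Answer: -6 3 3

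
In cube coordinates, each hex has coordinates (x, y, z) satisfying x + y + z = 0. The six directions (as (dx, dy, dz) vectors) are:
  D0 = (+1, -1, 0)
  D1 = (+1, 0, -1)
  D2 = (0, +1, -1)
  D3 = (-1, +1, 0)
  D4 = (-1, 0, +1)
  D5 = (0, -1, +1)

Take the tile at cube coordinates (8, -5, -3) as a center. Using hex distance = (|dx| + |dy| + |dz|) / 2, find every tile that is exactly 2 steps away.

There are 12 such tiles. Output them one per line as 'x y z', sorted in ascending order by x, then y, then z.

Answer: 6 -5 -1
6 -4 -2
6 -3 -3
7 -6 -1
7 -3 -4
8 -7 -1
8 -3 -5
9 -7 -2
9 -4 -5
10 -7 -3
10 -6 -4
10 -5 -5

Derivation:
Walk ring at distance 2 from (8, -5, -3):
Start at center + D4*2 = (6, -5, -1)
  hex 0: (6, -5, -1)
  hex 1: (7, -6, -1)
  hex 2: (8, -7, -1)
  hex 3: (9, -7, -2)
  hex 4: (10, -7, -3)
  hex 5: (10, -6, -4)
  hex 6: (10, -5, -5)
  hex 7: (9, -4, -5)
  hex 8: (8, -3, -5)
  hex 9: (7, -3, -4)
  hex 10: (6, -3, -3)
  hex 11: (6, -4, -2)
Sorted: 12 hexes.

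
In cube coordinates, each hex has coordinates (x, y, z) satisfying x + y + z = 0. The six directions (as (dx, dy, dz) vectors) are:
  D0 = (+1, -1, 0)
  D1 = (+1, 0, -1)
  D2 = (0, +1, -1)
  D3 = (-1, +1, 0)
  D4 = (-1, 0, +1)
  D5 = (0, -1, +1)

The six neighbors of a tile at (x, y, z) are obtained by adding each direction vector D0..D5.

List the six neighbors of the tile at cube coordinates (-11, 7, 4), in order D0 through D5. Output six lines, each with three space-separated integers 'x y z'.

Answer: -10 6 4
-10 7 3
-11 8 3
-12 8 4
-12 7 5
-11 6 5

Derivation:
Center: (-11, 7, 4). Add each direction:
  D0: (-11, 7, 4) + (1, -1, 0) = (-10, 6, 4)
  D1: (-11, 7, 4) + (1, 0, -1) = (-10, 7, 3)
  D2: (-11, 7, 4) + (0, 1, -1) = (-11, 8, 3)
  D3: (-11, 7, 4) + (-1, 1, 0) = (-12, 8, 4)
  D4: (-11, 7, 4) + (-1, 0, 1) = (-12, 7, 5)
  D5: (-11, 7, 4) + (0, -1, 1) = (-11, 6, 5)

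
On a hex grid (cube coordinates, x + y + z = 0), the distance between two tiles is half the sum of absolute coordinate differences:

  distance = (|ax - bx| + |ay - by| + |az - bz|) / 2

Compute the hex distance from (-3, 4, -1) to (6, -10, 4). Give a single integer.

|ax - bx| = |-3 - 6| = 9
|ay - by| = |4 - (-10)| = 14
|az - bz| = |-1 - 4| = 5
distance = (9 + 14 + 5) / 2 = 28 / 2 = 14

Answer: 14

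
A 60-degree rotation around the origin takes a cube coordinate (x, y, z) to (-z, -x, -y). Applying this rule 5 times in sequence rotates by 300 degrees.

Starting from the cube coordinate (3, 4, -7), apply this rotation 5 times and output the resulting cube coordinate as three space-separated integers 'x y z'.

Answer: -4 7 -3

Derivation:
Start: (3, 4, -7)
Step 1: (3, 4, -7) -> (-(-7), -(3), -(4)) = (7, -3, -4)
Step 2: (7, -3, -4) -> (-(-4), -(7), -(-3)) = (4, -7, 3)
Step 3: (4, -7, 3) -> (-(3), -(4), -(-7)) = (-3, -4, 7)
Step 4: (-3, -4, 7) -> (-(7), -(-3), -(-4)) = (-7, 3, 4)
Step 5: (-7, 3, 4) -> (-(4), -(-7), -(3)) = (-4, 7, -3)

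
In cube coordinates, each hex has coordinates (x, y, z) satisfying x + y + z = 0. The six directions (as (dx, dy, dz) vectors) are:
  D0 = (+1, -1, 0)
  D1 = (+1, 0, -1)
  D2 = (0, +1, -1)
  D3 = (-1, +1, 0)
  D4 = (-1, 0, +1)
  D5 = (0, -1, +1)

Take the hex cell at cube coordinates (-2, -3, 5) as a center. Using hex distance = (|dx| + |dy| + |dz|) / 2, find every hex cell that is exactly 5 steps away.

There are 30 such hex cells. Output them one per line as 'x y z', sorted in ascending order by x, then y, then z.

Walk ring at distance 5 from (-2, -3, 5):
Start at center + D4*5 = (-7, -3, 10)
  hex 0: (-7, -3, 10)
  hex 1: (-6, -4, 10)
  hex 2: (-5, -5, 10)
  hex 3: (-4, -6, 10)
  hex 4: (-3, -7, 10)
  hex 5: (-2, -8, 10)
  hex 6: (-1, -8, 9)
  hex 7: (0, -8, 8)
  hex 8: (1, -8, 7)
  hex 9: (2, -8, 6)
  hex 10: (3, -8, 5)
  hex 11: (3, -7, 4)
  hex 12: (3, -6, 3)
  hex 13: (3, -5, 2)
  hex 14: (3, -4, 1)
  hex 15: (3, -3, 0)
  hex 16: (2, -2, 0)
  hex 17: (1, -1, 0)
  hex 18: (0, 0, 0)
  hex 19: (-1, 1, 0)
  hex 20: (-2, 2, 0)
  hex 21: (-3, 2, 1)
  hex 22: (-4, 2, 2)
  hex 23: (-5, 2, 3)
  hex 24: (-6, 2, 4)
  hex 25: (-7, 2, 5)
  hex 26: (-7, 1, 6)
  hex 27: (-7, 0, 7)
  hex 28: (-7, -1, 8)
  hex 29: (-7, -2, 9)
Sorted: 30 hexes.

Answer: -7 -3 10
-7 -2 9
-7 -1 8
-7 0 7
-7 1 6
-7 2 5
-6 -4 10
-6 2 4
-5 -5 10
-5 2 3
-4 -6 10
-4 2 2
-3 -7 10
-3 2 1
-2 -8 10
-2 2 0
-1 -8 9
-1 1 0
0 -8 8
0 0 0
1 -8 7
1 -1 0
2 -8 6
2 -2 0
3 -8 5
3 -7 4
3 -6 3
3 -5 2
3 -4 1
3 -3 0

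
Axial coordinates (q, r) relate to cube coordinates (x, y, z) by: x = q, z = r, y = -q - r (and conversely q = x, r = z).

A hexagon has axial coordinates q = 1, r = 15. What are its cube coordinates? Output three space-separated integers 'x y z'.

Answer: 1 -16 15

Derivation:
x = q = 1
z = r = 15
y = -x - z = -(1) - (15) = -16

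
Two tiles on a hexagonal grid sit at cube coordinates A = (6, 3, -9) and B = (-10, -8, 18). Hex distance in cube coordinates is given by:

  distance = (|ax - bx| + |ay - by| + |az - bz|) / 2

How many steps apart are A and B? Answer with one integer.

|ax - bx| = |6 - (-10)| = 16
|ay - by| = |3 - (-8)| = 11
|az - bz| = |-9 - 18| = 27
distance = (16 + 11 + 27) / 2 = 54 / 2 = 27

Answer: 27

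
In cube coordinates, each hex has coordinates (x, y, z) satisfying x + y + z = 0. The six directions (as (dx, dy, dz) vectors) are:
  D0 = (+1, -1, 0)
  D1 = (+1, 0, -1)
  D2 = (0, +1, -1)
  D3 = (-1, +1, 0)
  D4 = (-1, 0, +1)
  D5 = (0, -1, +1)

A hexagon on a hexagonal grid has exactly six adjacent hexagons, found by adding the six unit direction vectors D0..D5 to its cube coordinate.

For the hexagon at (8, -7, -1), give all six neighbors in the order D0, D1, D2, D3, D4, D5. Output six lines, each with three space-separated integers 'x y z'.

Center: (8, -7, -1). Add each direction:
  D0: (8, -7, -1) + (1, -1, 0) = (9, -8, -1)
  D1: (8, -7, -1) + (1, 0, -1) = (9, -7, -2)
  D2: (8, -7, -1) + (0, 1, -1) = (8, -6, -2)
  D3: (8, -7, -1) + (-1, 1, 0) = (7, -6, -1)
  D4: (8, -7, -1) + (-1, 0, 1) = (7, -7, 0)
  D5: (8, -7, -1) + (0, -1, 1) = (8, -8, 0)

Answer: 9 -8 -1
9 -7 -2
8 -6 -2
7 -6 -1
7 -7 0
8 -8 0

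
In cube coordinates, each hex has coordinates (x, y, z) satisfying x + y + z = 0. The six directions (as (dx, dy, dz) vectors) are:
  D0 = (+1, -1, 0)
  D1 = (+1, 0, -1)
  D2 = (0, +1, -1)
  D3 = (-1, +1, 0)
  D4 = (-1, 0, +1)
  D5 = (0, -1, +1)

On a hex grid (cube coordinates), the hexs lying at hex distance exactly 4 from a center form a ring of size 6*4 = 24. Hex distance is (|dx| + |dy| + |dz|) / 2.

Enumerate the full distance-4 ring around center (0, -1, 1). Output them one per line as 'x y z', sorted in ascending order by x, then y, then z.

Walk ring at distance 4 from (0, -1, 1):
Start at center + D4*4 = (-4, -1, 5)
  hex 0: (-4, -1, 5)
  hex 1: (-3, -2, 5)
  hex 2: (-2, -3, 5)
  hex 3: (-1, -4, 5)
  hex 4: (0, -5, 5)
  hex 5: (1, -5, 4)
  hex 6: (2, -5, 3)
  hex 7: (3, -5, 2)
  hex 8: (4, -5, 1)
  hex 9: (4, -4, 0)
  hex 10: (4, -3, -1)
  hex 11: (4, -2, -2)
  hex 12: (4, -1, -3)
  hex 13: (3, 0, -3)
  hex 14: (2, 1, -3)
  hex 15: (1, 2, -3)
  hex 16: (0, 3, -3)
  hex 17: (-1, 3, -2)
  hex 18: (-2, 3, -1)
  hex 19: (-3, 3, 0)
  hex 20: (-4, 3, 1)
  hex 21: (-4, 2, 2)
  hex 22: (-4, 1, 3)
  hex 23: (-4, 0, 4)
Sorted: 24 hexes.

Answer: -4 -1 5
-4 0 4
-4 1 3
-4 2 2
-4 3 1
-3 -2 5
-3 3 0
-2 -3 5
-2 3 -1
-1 -4 5
-1 3 -2
0 -5 5
0 3 -3
1 -5 4
1 2 -3
2 -5 3
2 1 -3
3 -5 2
3 0 -3
4 -5 1
4 -4 0
4 -3 -1
4 -2 -2
4 -1 -3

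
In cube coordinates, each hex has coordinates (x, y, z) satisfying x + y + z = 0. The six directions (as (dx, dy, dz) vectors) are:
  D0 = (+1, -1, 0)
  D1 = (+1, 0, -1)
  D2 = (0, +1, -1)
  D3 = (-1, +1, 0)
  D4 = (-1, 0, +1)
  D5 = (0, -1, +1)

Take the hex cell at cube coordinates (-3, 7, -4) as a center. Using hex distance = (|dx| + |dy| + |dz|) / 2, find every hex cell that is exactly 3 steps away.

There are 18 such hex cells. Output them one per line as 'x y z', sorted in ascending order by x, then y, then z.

Answer: -6 7 -1
-6 8 -2
-6 9 -3
-6 10 -4
-5 6 -1
-5 10 -5
-4 5 -1
-4 10 -6
-3 4 -1
-3 10 -7
-2 4 -2
-2 9 -7
-1 4 -3
-1 8 -7
0 4 -4
0 5 -5
0 6 -6
0 7 -7

Derivation:
Walk ring at distance 3 from (-3, 7, -4):
Start at center + D4*3 = (-6, 7, -1)
  hex 0: (-6, 7, -1)
  hex 1: (-5, 6, -1)
  hex 2: (-4, 5, -1)
  hex 3: (-3, 4, -1)
  hex 4: (-2, 4, -2)
  hex 5: (-1, 4, -3)
  hex 6: (0, 4, -4)
  hex 7: (0, 5, -5)
  hex 8: (0, 6, -6)
  hex 9: (0, 7, -7)
  hex 10: (-1, 8, -7)
  hex 11: (-2, 9, -7)
  hex 12: (-3, 10, -7)
  hex 13: (-4, 10, -6)
  hex 14: (-5, 10, -5)
  hex 15: (-6, 10, -4)
  hex 16: (-6, 9, -3)
  hex 17: (-6, 8, -2)
Sorted: 18 hexes.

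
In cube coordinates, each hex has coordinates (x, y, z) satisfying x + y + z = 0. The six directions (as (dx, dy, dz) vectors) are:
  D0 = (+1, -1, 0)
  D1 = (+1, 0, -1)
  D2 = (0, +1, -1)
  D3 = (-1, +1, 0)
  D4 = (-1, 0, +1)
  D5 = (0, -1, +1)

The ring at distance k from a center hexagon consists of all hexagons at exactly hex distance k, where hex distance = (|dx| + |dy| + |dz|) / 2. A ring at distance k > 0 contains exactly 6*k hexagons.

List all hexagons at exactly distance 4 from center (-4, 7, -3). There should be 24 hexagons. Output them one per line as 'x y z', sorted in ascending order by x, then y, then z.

Answer: -8 7 1
-8 8 0
-8 9 -1
-8 10 -2
-8 11 -3
-7 6 1
-7 11 -4
-6 5 1
-6 11 -5
-5 4 1
-5 11 -6
-4 3 1
-4 11 -7
-3 3 0
-3 10 -7
-2 3 -1
-2 9 -7
-1 3 -2
-1 8 -7
0 3 -3
0 4 -4
0 5 -5
0 6 -6
0 7 -7

Derivation:
Walk ring at distance 4 from (-4, 7, -3):
Start at center + D4*4 = (-8, 7, 1)
  hex 0: (-8, 7, 1)
  hex 1: (-7, 6, 1)
  hex 2: (-6, 5, 1)
  hex 3: (-5, 4, 1)
  hex 4: (-4, 3, 1)
  hex 5: (-3, 3, 0)
  hex 6: (-2, 3, -1)
  hex 7: (-1, 3, -2)
  hex 8: (0, 3, -3)
  hex 9: (0, 4, -4)
  hex 10: (0, 5, -5)
  hex 11: (0, 6, -6)
  hex 12: (0, 7, -7)
  hex 13: (-1, 8, -7)
  hex 14: (-2, 9, -7)
  hex 15: (-3, 10, -7)
  hex 16: (-4, 11, -7)
  hex 17: (-5, 11, -6)
  hex 18: (-6, 11, -5)
  hex 19: (-7, 11, -4)
  hex 20: (-8, 11, -3)
  hex 21: (-8, 10, -2)
  hex 22: (-8, 9, -1)
  hex 23: (-8, 8, 0)
Sorted: 24 hexes.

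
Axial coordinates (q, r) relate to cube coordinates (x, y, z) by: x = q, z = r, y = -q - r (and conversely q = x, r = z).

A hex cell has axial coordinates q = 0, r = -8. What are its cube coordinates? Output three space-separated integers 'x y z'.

Answer: 0 8 -8

Derivation:
x = q = 0
z = r = -8
y = -x - z = -(0) - (-8) = 8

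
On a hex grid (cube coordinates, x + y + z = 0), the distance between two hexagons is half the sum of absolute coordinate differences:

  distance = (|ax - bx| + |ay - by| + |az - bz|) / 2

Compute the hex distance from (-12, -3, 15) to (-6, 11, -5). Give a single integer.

|ax - bx| = |-12 - (-6)| = 6
|ay - by| = |-3 - 11| = 14
|az - bz| = |15 - (-5)| = 20
distance = (6 + 14 + 20) / 2 = 40 / 2 = 20

Answer: 20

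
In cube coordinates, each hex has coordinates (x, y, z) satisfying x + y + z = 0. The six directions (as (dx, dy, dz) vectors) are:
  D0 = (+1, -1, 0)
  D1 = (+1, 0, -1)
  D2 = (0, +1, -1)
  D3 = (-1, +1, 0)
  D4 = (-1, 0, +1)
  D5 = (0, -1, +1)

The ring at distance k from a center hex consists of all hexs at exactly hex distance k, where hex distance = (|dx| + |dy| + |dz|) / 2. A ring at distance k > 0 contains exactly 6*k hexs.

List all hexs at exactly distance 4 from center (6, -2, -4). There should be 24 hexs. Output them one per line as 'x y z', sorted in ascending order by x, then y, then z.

Walk ring at distance 4 from (6, -2, -4):
Start at center + D4*4 = (2, -2, 0)
  hex 0: (2, -2, 0)
  hex 1: (3, -3, 0)
  hex 2: (4, -4, 0)
  hex 3: (5, -5, 0)
  hex 4: (6, -6, 0)
  hex 5: (7, -6, -1)
  hex 6: (8, -6, -2)
  hex 7: (9, -6, -3)
  hex 8: (10, -6, -4)
  hex 9: (10, -5, -5)
  hex 10: (10, -4, -6)
  hex 11: (10, -3, -7)
  hex 12: (10, -2, -8)
  hex 13: (9, -1, -8)
  hex 14: (8, 0, -8)
  hex 15: (7, 1, -8)
  hex 16: (6, 2, -8)
  hex 17: (5, 2, -7)
  hex 18: (4, 2, -6)
  hex 19: (3, 2, -5)
  hex 20: (2, 2, -4)
  hex 21: (2, 1, -3)
  hex 22: (2, 0, -2)
  hex 23: (2, -1, -1)
Sorted: 24 hexes.

Answer: 2 -2 0
2 -1 -1
2 0 -2
2 1 -3
2 2 -4
3 -3 0
3 2 -5
4 -4 0
4 2 -6
5 -5 0
5 2 -7
6 -6 0
6 2 -8
7 -6 -1
7 1 -8
8 -6 -2
8 0 -8
9 -6 -3
9 -1 -8
10 -6 -4
10 -5 -5
10 -4 -6
10 -3 -7
10 -2 -8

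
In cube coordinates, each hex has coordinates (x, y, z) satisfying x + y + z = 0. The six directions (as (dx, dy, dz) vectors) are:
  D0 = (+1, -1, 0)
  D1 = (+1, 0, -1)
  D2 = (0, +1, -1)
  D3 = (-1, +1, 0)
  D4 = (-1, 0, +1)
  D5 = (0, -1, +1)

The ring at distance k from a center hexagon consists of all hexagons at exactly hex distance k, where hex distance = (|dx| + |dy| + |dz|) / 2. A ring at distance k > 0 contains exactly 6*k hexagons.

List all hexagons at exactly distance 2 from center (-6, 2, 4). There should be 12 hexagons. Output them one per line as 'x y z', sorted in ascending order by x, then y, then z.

Walk ring at distance 2 from (-6, 2, 4):
Start at center + D4*2 = (-8, 2, 6)
  hex 0: (-8, 2, 6)
  hex 1: (-7, 1, 6)
  hex 2: (-6, 0, 6)
  hex 3: (-5, 0, 5)
  hex 4: (-4, 0, 4)
  hex 5: (-4, 1, 3)
  hex 6: (-4, 2, 2)
  hex 7: (-5, 3, 2)
  hex 8: (-6, 4, 2)
  hex 9: (-7, 4, 3)
  hex 10: (-8, 4, 4)
  hex 11: (-8, 3, 5)
Sorted: 12 hexes.

Answer: -8 2 6
-8 3 5
-8 4 4
-7 1 6
-7 4 3
-6 0 6
-6 4 2
-5 0 5
-5 3 2
-4 0 4
-4 1 3
-4 2 2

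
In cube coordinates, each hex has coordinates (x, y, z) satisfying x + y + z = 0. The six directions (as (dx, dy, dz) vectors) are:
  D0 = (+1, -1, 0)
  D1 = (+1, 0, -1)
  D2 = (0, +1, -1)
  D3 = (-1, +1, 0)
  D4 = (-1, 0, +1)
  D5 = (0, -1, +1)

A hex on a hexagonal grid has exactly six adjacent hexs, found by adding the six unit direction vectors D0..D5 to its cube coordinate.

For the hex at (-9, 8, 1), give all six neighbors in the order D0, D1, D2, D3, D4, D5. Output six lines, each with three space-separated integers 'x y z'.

Center: (-9, 8, 1). Add each direction:
  D0: (-9, 8, 1) + (1, -1, 0) = (-8, 7, 1)
  D1: (-9, 8, 1) + (1, 0, -1) = (-8, 8, 0)
  D2: (-9, 8, 1) + (0, 1, -1) = (-9, 9, 0)
  D3: (-9, 8, 1) + (-1, 1, 0) = (-10, 9, 1)
  D4: (-9, 8, 1) + (-1, 0, 1) = (-10, 8, 2)
  D5: (-9, 8, 1) + (0, -1, 1) = (-9, 7, 2)

Answer: -8 7 1
-8 8 0
-9 9 0
-10 9 1
-10 8 2
-9 7 2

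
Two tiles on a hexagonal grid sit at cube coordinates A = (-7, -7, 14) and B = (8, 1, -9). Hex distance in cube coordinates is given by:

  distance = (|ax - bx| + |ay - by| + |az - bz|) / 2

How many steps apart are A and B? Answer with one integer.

|ax - bx| = |-7 - 8| = 15
|ay - by| = |-7 - 1| = 8
|az - bz| = |14 - (-9)| = 23
distance = (15 + 8 + 23) / 2 = 46 / 2 = 23

Answer: 23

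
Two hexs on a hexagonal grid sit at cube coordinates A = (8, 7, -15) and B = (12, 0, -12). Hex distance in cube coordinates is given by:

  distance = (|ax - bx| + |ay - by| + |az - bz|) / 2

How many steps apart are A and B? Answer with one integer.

Answer: 7

Derivation:
|ax - bx| = |8 - 12| = 4
|ay - by| = |7 - 0| = 7
|az - bz| = |-15 - (-12)| = 3
distance = (4 + 7 + 3) / 2 = 14 / 2 = 7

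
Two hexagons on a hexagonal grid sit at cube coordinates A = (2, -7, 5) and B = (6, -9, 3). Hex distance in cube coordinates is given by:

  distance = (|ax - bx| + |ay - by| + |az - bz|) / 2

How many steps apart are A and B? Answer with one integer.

|ax - bx| = |2 - 6| = 4
|ay - by| = |-7 - (-9)| = 2
|az - bz| = |5 - 3| = 2
distance = (4 + 2 + 2) / 2 = 8 / 2 = 4

Answer: 4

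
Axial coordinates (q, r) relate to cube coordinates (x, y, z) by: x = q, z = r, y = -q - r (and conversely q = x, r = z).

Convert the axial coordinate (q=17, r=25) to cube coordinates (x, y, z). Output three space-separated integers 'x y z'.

x = q = 17
z = r = 25
y = -x - z = -(17) - (25) = -42

Answer: 17 -42 25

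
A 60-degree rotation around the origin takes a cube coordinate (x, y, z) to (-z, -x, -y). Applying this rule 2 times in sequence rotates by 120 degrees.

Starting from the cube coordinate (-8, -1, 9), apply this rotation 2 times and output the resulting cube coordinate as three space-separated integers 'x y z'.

Start: (-8, -1, 9)
Step 1: (-8, -1, 9) -> (-(9), -(-8), -(-1)) = (-9, 8, 1)
Step 2: (-9, 8, 1) -> (-(1), -(-9), -(8)) = (-1, 9, -8)

Answer: -1 9 -8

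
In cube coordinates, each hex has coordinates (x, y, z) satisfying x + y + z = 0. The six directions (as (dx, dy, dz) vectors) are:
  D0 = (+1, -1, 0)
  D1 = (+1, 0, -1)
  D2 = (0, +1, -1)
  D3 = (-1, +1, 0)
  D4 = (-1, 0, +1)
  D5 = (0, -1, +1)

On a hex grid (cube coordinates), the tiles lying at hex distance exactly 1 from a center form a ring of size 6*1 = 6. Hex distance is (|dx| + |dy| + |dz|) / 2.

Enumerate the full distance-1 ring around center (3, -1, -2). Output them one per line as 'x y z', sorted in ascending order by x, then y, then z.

Walk ring at distance 1 from (3, -1, -2):
Start at center + D4*1 = (2, -1, -1)
  hex 0: (2, -1, -1)
  hex 1: (3, -2, -1)
  hex 2: (4, -2, -2)
  hex 3: (4, -1, -3)
  hex 4: (3, 0, -3)
  hex 5: (2, 0, -2)
Sorted: 6 hexes.

Answer: 2 -1 -1
2 0 -2
3 -2 -1
3 0 -3
4 -2 -2
4 -1 -3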